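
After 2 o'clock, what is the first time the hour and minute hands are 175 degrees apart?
At t minutes past 2:00, the hour hand is at 30 x 2 + 0.5t degrees and the minute hand is at 6t degrees.
The smaller angle between them is 175 degrees when |30H - 5.5t| = 175 or |30H - 5.5t| = 185.
With H = 2, solve 30 x 2 - 5.5t = +/- target for each target:
  t = (30 x 2 - 175) / 5.5 = -20.91 (outside (0, 60))
  t = (30 x 2 + 175) / 5.5 = 42.73
  t = (30 x 2 - 185) / 5.5 = -22.73 (outside (0, 60))
  t = (30 x 2 + 185) / 5.5 = 44.55
Valid solutions in (0, 60): {42.73, 44.55} minutes.
The first occurrence is t = 42.73 minutes.
The hands form a 175-degree angle at 42.73 minutes past 2:00.

Final answer: 42.73 minutes past 2:00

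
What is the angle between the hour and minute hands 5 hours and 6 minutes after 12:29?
First find the time 5 hours and 6 minutes after 12:29.
Total minutes: 12 x 60 + 29 + 5 x 60 + 6 = 1055.
1055 mod 720 = 335 minutes = 5:35.
Now compute the angle at 5:35:
Hour hand: 5 x 30 + 35 x 0.5 = 167.5 degrees
Minute hand: 35 x 6 = 210 degrees
Difference: |167.5 - 210| = 42.5 degrees
The angle is 42.5 degrees

Final answer: 42.5 degrees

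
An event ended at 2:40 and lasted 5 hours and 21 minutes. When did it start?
Starting time: 2:40 = 160 total minutes past 12:00
Subtracting: 5 hours and 21 minutes = 321 minutes
160 - 321 = -161 (negative, add 12 hours = 720) = 559 minutes
= 9 hours and 19 minutes past 12:00 = 9:19

Final answer: 9:19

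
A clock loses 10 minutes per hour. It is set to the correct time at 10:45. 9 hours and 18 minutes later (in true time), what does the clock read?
For every 60 true minutes, the faulty clock advances 60 - 10 = 50 minutes.
True elapsed: 9 hours and 18 minutes = 558 minutes.
Faulty clock advances: 558 x 50/60 = 465 minutes (drift: 93 minutes behind).
Shown time: 10:45 + 465 minutes = 6:30.

Final answer: 6:30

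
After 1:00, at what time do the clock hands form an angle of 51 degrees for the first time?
At t minutes past 1:00, the hour hand is at 30 x 1 + 0.5t degrees and the minute hand is at 6t degrees.
The smaller angle between them is 51 degrees when |30H - 5.5t| = 51 or |30H - 5.5t| = 309.
With H = 1, solve 30 x 1 - 5.5t = +/- target for each target:
  t = (30 x 1 - 51) / 5.5 = -3.82 (outside (0, 60))
  t = (30 x 1 + 51) / 5.5 = 14.73
  t = (30 x 1 - 309) / 5.5 = -50.73 (outside (0, 60))
  t = (30 x 1 + 309) / 5.5 = 61.64 (outside (0, 60))
Valid solutions in (0, 60): {14.73} minutes.
The first occurrence is t = 14.73 minutes.
The hands form a 51-degree angle at 14.73 minutes past 1:00.

Final answer: 14.73 minutes past 1:00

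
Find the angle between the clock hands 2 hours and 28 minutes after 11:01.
First find the time 2 hours and 28 minutes after 11:01.
Total minutes: 11 x 60 + 1 + 2 x 60 + 28 = 809.
809 mod 720 = 89 minutes = 1:29.
Now compute the angle at 1:29:
Hour hand: 1 x 30 + 29 x 0.5 = 44.5 degrees
Minute hand: 29 x 6 = 174 degrees
Difference: |44.5 - 174| = 129.5 degrees
The angle is 129.5 degrees

Final answer: 129.5 degrees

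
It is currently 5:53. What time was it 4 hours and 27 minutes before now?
Starting time: 5:53 = 353 total minutes past 12:00
Subtracting: 4 hours and 27 minutes = 267 minutes
353 - 267 = 86 minutes
= 1 hour and 26 minutes past 12:00 = 1:26

Final answer: 1:26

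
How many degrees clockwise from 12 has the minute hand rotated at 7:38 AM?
The minute hand moves 6 degrees per minute.
At 7:38: 38 x 6 = 228 degrees

Final answer: 228 degrees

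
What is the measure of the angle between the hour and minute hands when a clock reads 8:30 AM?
Hour hand position: 8 x 30 + 30 x 0.5 = 255 degrees
Minute hand position: 30 x 6 = 180 degrees
Difference: |255 - 180| = 75 degrees
The angle between the hands is 75 degrees

Final answer: 75 degrees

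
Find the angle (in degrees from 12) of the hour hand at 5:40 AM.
The hour hand moves 30 degrees per hour and 0.5 degrees per minute.
At 5:40: (5) x 30 + 40 x 0.5 = 150 + 20 = 170 degrees

Final answer: 170 degrees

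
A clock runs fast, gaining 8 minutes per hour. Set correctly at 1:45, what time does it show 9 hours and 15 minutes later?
For every 60 true minutes, the faulty clock advances 60 + 8 = 68 minutes.
True elapsed: 9 hours and 15 minutes = 555 minutes.
Faulty clock advances: 555 x 68/60 = 629 minutes (drift: 74 minutes ahead).
Shown time: 1:45 + 629 minutes = 12:14.

Final answer: 12:14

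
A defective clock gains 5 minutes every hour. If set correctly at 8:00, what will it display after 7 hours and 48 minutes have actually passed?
For every 60 true minutes, the faulty clock advances 60 + 5 = 65 minutes.
True elapsed: 7 hours and 48 minutes = 468 minutes.
Faulty clock advances: 468 x 65/60 = 507 minutes (drift: 39 minutes ahead).
Shown time: 8:00 + 507 minutes = 4:27.

Final answer: 4:27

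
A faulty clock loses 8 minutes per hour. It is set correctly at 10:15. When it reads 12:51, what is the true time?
For every 60 true minutes, the faulty clock advances 52 minutes, so 1 faulty-clock minute corresponds to 60/52 true minutes.
From 10:15 to 12:51 on the faulty dial is 156 minutes.
True elapsed: 156 x 60/52 = 180 minutes = 3 hours.
True time: 10:15 + 3 hours = 1:15.

Final answer: 1:15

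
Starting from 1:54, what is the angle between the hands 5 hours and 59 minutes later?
First find the time 5 hours and 59 minutes after 1:54.
Total minutes: 1 x 60 + 54 + 5 x 60 + 59 = 473.
473 mod 720 = 473 minutes = 7:53.
Now compute the angle at 7:53:
Hour hand: 7 x 30 + 53 x 0.5 = 236.5 degrees
Minute hand: 53 x 6 = 318 degrees
Difference: |236.5 - 318| = 81.5 degrees
The angle is 81.5 degrees

Final answer: 81.5 degrees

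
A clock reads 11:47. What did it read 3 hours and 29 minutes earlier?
Starting time: 11:47 = 707 total minutes past 12:00
Subtracting: 3 hours and 29 minutes = 209 minutes
707 - 209 = 498 minutes
= 8 hours and 18 minutes past 12:00 = 8:18

Final answer: 8:18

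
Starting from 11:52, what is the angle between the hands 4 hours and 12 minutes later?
First find the time 4 hours and 12 minutes after 11:52.
Total minutes: 11 x 60 + 52 + 4 x 60 + 12 = 964.
964 mod 720 = 244 minutes = 4:04.
Now compute the angle at 4:04:
Hour hand: 4 x 30 + 4 x 0.5 = 122 degrees
Minute hand: 4 x 6 = 24 degrees
Difference: |122 - 24| = 98 degrees
The angle is 98 degrees

Final answer: 98 degrees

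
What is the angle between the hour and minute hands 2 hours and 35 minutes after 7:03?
First find the time 2 hours and 35 minutes after 7:03.
Total minutes: 7 x 60 + 3 + 2 x 60 + 35 = 578.
578 mod 720 = 578 minutes = 9:38.
Now compute the angle at 9:38:
Hour hand: 9 x 30 + 38 x 0.5 = 289 degrees
Minute hand: 38 x 6 = 228 degrees
Difference: |289 - 228| = 61 degrees
The angle is 61 degrees

Final answer: 61 degrees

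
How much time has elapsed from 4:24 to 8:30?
From 4:24 to 8:30:
(8 x 60 + 30) - (4 x 60 + 24) = 510 - 264 = 246 minutes
= 4 hours and 6 minutes

Final answer: 4 hours and 6 minutes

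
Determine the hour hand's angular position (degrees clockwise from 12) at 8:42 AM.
The hour hand moves 30 degrees per hour and 0.5 degrees per minute.
At 8:42: (8) x 30 + 42 x 0.5 = 240 + 21 = 261 degrees

Final answer: 261 degrees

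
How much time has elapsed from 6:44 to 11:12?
From 6:44 to 11:12:
(11 x 60 + 12) - (6 x 60 + 44) = 672 - 404 = 268 minutes
= 4 hours and 28 minutes

Final answer: 4 hours and 28 minutes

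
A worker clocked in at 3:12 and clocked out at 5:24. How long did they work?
From 3:12 to 5:24:
(5 x 60 + 24) - (3 x 60 + 12) = 324 - 192 = 132 minutes
= 2 hours and 12 minutes

Final answer: 2 hours and 12 minutes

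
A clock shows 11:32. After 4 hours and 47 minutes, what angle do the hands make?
First find the time 4 hours and 47 minutes after 11:32.
Total minutes: 11 x 60 + 32 + 4 x 60 + 47 = 979.
979 mod 720 = 259 minutes = 4:19.
Now compute the angle at 4:19:
Hour hand: 4 x 30 + 19 x 0.5 = 129.5 degrees
Minute hand: 19 x 6 = 114 degrees
Difference: |129.5 - 114| = 15.5 degrees
The angle is 15.5 degrees

Final answer: 15.5 degrees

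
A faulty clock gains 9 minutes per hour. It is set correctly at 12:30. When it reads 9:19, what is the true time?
For every 60 true minutes, the faulty clock advances 69 minutes, so 1 faulty-clock minute corresponds to 60/69 true minutes.
From 12:30 to 9:19 on the faulty dial is 529 minutes.
True elapsed: 529 x 60/69 = 460 minutes = 7 hours and 40 minutes.
True time: 12:30 + 7 hours and 40 minutes = 8:10.

Final answer: 8:10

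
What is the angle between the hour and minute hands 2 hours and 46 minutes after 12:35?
First find the time 2 hours and 46 minutes after 12:35.
Total minutes: 12 x 60 + 35 + 2 x 60 + 46 = 921.
921 mod 720 = 201 minutes = 3:21.
Now compute the angle at 3:21:
Hour hand: 3 x 30 + 21 x 0.5 = 100.5 degrees
Minute hand: 21 x 6 = 126 degrees
Difference: |100.5 - 126| = 25.5 degrees
The angle is 25.5 degrees

Final answer: 25.5 degrees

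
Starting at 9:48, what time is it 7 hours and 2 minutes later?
Starting time: 9:48
Adding 2 minutes to 48 minutes: 48 + 2 = 50 minutes
Adding 7 hours: 9 + 7 = 16 - 12 = 4
Final time: 4:50

Final answer: 4:50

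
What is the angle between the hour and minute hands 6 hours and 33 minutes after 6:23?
First find the time 6 hours and 33 minutes after 6:23.
Total minutes: 6 x 60 + 23 + 6 x 60 + 33 = 776.
776 mod 720 = 56 minutes = 12:56.
Now compute the angle at 12:56:
Hour hand: 0 x 30 + 56 x 0.5 = 28 degrees
Minute hand: 56 x 6 = 336 degrees
Difference: |28 - 336| = 308 degrees
Smaller angle: 360 - 308 = 52 degrees

Final answer: 52 degrees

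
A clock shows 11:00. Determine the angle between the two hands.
Hour hand position: 11 x 30 + 0 x 0.5 = 330 degrees
Minute hand position: 0 x 6 = 0 degrees
Difference: |330 - 0| = 330 degrees
Since 330 > 180, the smaller angle is 360 - 330 = 30 degrees

Final answer: 30 degrees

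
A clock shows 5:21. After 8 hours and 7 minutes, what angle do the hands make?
First find the time 8 hours and 7 minutes after 5:21.
Total minutes: 5 x 60 + 21 + 8 x 60 + 7 = 808.
808 mod 720 = 88 minutes = 1:28.
Now compute the angle at 1:28:
Hour hand: 1 x 30 + 28 x 0.5 = 44 degrees
Minute hand: 28 x 6 = 168 degrees
Difference: |44 - 168| = 124 degrees
The angle is 124 degrees

Final answer: 124 degrees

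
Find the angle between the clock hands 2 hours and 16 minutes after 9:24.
First find the time 2 hours and 16 minutes after 9:24.
Total minutes: 9 x 60 + 24 + 2 x 60 + 16 = 700.
700 mod 720 = 700 minutes = 11:40.
Now compute the angle at 11:40:
Hour hand: 11 x 30 + 40 x 0.5 = 350 degrees
Minute hand: 40 x 6 = 240 degrees
Difference: |350 - 240| = 110 degrees
The angle is 110 degrees

Final answer: 110 degrees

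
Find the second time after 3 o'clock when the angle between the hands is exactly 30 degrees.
At t minutes past 3:00, the hour hand is at 30 x 3 + 0.5t degrees and the minute hand is at 6t degrees.
The smaller angle between them is 30 degrees when |30H - 5.5t| = 30 or |30H - 5.5t| = 330.
With H = 3, solve 30 x 3 - 5.5t = +/- target for each target:
  t = (30 x 3 - 30) / 5.5 = 10.91
  t = (30 x 3 + 30) / 5.5 = 21.82
  t = (30 x 3 - 330) / 5.5 = -43.64 (outside (0, 60))
  t = (30 x 3 + 330) / 5.5 = 76.36 (outside (0, 60))
Valid solutions in (0, 60): {10.91, 21.82} minutes.
The second occurrence is t = 21.82 minutes.
The hands form a 30-degree angle at 21.82 minutes past 3:00.

Final answer: 21.82 minutes past 3:00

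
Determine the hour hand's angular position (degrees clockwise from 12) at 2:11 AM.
The hour hand moves 30 degrees per hour and 0.5 degrees per minute.
At 2:11: (2) x 30 + 11 x 0.5 = 60 + 5.5 = 65.5 degrees

Final answer: 65.5 degrees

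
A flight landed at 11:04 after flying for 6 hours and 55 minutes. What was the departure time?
Starting time: 11:04 = 664 total minutes past 12:00
Subtracting: 6 hours and 55 minutes = 415 minutes
664 - 415 = 249 minutes
= 4 hours and 9 minutes past 12:00 = 4:09

Final answer: 4:09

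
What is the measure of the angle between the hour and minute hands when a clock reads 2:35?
Hour hand position: 2 x 30 + 35 x 0.5 = 77.5 degrees
Minute hand position: 35 x 6 = 210 degrees
Difference: |77.5 - 210| = 132.5 degrees
The angle between the hands is 132.5 degrees

Final answer: 132.5 degrees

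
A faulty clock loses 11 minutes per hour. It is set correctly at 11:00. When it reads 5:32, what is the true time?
For every 60 true minutes, the faulty clock advances 49 minutes, so 1 faulty-clock minute corresponds to 60/49 true minutes.
From 11:00 to 5:32 on the faulty dial is 392 minutes.
True elapsed: 392 x 60/49 = 480 minutes = 8 hours.
True time: 11:00 + 8 hours = 7:00.

Final answer: 7:00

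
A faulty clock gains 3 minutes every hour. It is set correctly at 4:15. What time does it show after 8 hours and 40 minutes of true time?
For every 60 true minutes, the faulty clock advances 60 + 3 = 63 minutes.
True elapsed: 8 hours and 40 minutes = 520 minutes.
Faulty clock advances: 520 x 63/60 = 546 minutes (drift: 26 minutes ahead).
Shown time: 4:15 + 546 minutes = 1:21.

Final answer: 1:21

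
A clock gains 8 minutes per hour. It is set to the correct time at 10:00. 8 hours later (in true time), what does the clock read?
For every 60 true minutes, the faulty clock advances 60 + 8 = 68 minutes.
True elapsed: 8 hours = 480 minutes.
Faulty clock advances: 480 x 68/60 = 544 minutes (drift: 64 minutes ahead).
Shown time: 10:00 + 544 minutes = 7:04.

Final answer: 7:04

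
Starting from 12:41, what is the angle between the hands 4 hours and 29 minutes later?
First find the time 4 hours and 29 minutes after 12:41.
Total minutes: 12 x 60 + 41 + 4 x 60 + 29 = 1030.
1030 mod 720 = 310 minutes = 5:10.
Now compute the angle at 5:10:
Hour hand: 5 x 30 + 10 x 0.5 = 155 degrees
Minute hand: 10 x 6 = 60 degrees
Difference: |155 - 60| = 95 degrees
The angle is 95 degrees

Final answer: 95 degrees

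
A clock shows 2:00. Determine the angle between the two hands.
Hour hand position: 2 x 30 + 0 x 0.5 = 60 degrees
Minute hand position: 0 x 6 = 0 degrees
Difference: |60 - 0| = 60 degrees
The angle between the hands is 60 degrees

Final answer: 60 degrees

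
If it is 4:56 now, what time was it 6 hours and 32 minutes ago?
Starting time: 4:56 = 296 total minutes past 12:00
Subtracting: 6 hours and 32 minutes = 392 minutes
296 - 392 = -96 (negative, add 12 hours = 720) = 624 minutes
= 10 hours and 24 minutes past 12:00 = 10:24

Final answer: 10:24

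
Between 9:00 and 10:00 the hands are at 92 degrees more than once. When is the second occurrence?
At t minutes past 9:00, the hour hand is at 30 x 9 + 0.5t degrees and the minute hand is at 6t degrees.
The smaller angle between them is 92 degrees when |30H - 5.5t| = 92 or |30H - 5.5t| = 268.
With H = 9, solve 30 x 9 - 5.5t = +/- target for each target:
  t = (30 x 9 - 92) / 5.5 = 32.36
  t = (30 x 9 + 92) / 5.5 = 65.82 (outside (0, 60))
  t = (30 x 9 - 268) / 5.5 = 0.36
  t = (30 x 9 + 268) / 5.5 = 97.82 (outside (0, 60))
Valid solutions in (0, 60): {0.36, 32.36} minutes.
The second occurrence is t = 32.36 minutes.
The hands form a 92-degree angle at 32.36 minutes past 9:00.

Final answer: 32.36 minutes past 9:00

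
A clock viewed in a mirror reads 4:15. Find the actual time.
Reflection across the vertical (12-6) axis maps a hand at angle A degrees to (360 - A) degrees, which sends a reading of T minutes past 12:00 to (720 - T) minutes past 12:00.
Mirror reads 4:15 = 255 minutes past 12:00.
Actual time: (720 - 255) mod 720 = 465 minutes = 7:45.

Final answer: 7:45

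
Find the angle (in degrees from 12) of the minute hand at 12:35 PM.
The minute hand moves 6 degrees per minute.
At 12:35: 35 x 6 = 210 degrees

Final answer: 210 degrees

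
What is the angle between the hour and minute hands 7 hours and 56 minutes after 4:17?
First find the time 7 hours and 56 minutes after 4:17.
Total minutes: 4 x 60 + 17 + 7 x 60 + 56 = 733.
733 mod 720 = 13 minutes = 12:13.
Now compute the angle at 12:13:
Hour hand: 0 x 30 + 13 x 0.5 = 6.5 degrees
Minute hand: 13 x 6 = 78 degrees
Difference: |6.5 - 78| = 71.5 degrees
The angle is 71.5 degrees

Final answer: 71.5 degrees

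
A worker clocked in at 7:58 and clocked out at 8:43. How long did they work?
From 7:58 to 8:43:
(8 x 60 + 43) - (7 x 60 + 58) = 523 - 478 = 45 minutes
= 45 minutes

Final answer: 45 minutes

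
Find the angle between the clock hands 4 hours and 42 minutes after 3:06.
First find the time 4 hours and 42 minutes after 3:06.
Total minutes: 3 x 60 + 6 + 4 x 60 + 42 = 468.
468 mod 720 = 468 minutes = 7:48.
Now compute the angle at 7:48:
Hour hand: 7 x 30 + 48 x 0.5 = 234 degrees
Minute hand: 48 x 6 = 288 degrees
Difference: |234 - 288| = 54 degrees
The angle is 54 degrees

Final answer: 54 degrees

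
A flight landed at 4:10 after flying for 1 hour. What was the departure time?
Starting time: 4:10 = 250 total minutes past 12:00
Subtracting: 1 hour = 60 minutes
250 - 60 = 190 minutes
= 3 hours and 10 minutes past 12:00 = 3:10

Final answer: 3:10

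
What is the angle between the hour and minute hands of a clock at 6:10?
Hour hand position: 6 x 30 + 10 x 0.5 = 185 degrees
Minute hand position: 10 x 6 = 60 degrees
Difference: |185 - 60| = 125 degrees
The angle between the hands is 125 degrees

Final answer: 125 degrees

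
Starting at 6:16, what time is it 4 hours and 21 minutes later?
Starting time: 6:16
Adding 21 minutes to 16 minutes: 16 + 21 = 37 minutes
Adding 4 hours: 6 + 4 = 10
Final time: 10:37

Final answer: 10:37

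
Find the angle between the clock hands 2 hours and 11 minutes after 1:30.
First find the time 2 hours and 11 minutes after 1:30.
Total minutes: 1 x 60 + 30 + 2 x 60 + 11 = 221.
221 mod 720 = 221 minutes = 3:41.
Now compute the angle at 3:41:
Hour hand: 3 x 30 + 41 x 0.5 = 110.5 degrees
Minute hand: 41 x 6 = 246 degrees
Difference: |110.5 - 246| = 135.5 degrees
The angle is 135.5 degrees

Final answer: 135.5 degrees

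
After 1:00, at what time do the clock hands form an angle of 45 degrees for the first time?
At t minutes past 1:00, the hour hand is at 30 x 1 + 0.5t degrees and the minute hand is at 6t degrees.
The smaller angle between them is 45 degrees when |30H - 5.5t| = 45 or |30H - 5.5t| = 315.
With H = 1, solve 30 x 1 - 5.5t = +/- target for each target:
  t = (30 x 1 - 45) / 5.5 = -2.73 (outside (0, 60))
  t = (30 x 1 + 45) / 5.5 = 13.64
  t = (30 x 1 - 315) / 5.5 = -51.82 (outside (0, 60))
  t = (30 x 1 + 315) / 5.5 = 62.73 (outside (0, 60))
Valid solutions in (0, 60): {13.64} minutes.
The first occurrence is t = 13.64 minutes.
The hands form a 45-degree angle at 13.64 minutes past 1:00.

Final answer: 13.64 minutes past 1:00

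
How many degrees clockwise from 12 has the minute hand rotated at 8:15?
The minute hand moves 6 degrees per minute.
At 8:15: 15 x 6 = 90 degrees

Final answer: 90 degrees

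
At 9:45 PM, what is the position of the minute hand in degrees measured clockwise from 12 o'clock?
The minute hand moves 6 degrees per minute.
At 9:45: 45 x 6 = 270 degrees

Final answer: 270 degrees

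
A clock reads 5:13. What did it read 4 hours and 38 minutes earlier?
Starting time: 5:13 = 313 total minutes past 12:00
Subtracting: 4 hours and 38 minutes = 278 minutes
313 - 278 = 35 minutes
= 35 minutes past 12:00 = 12:35

Final answer: 12:35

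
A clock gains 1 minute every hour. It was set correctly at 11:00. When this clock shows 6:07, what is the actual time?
For every 60 true minutes, the faulty clock advances 61 minutes, so 1 faulty-clock minute corresponds to 60/61 true minutes.
From 11:00 to 6:07 on the faulty dial is 427 minutes.
True elapsed: 427 x 60/61 = 420 minutes = 7 hours.
True time: 11:00 + 7 hours = 6:00.

Final answer: 6:00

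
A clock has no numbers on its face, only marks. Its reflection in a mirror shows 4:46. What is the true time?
Reflection across the vertical (12-6) axis maps a hand at angle A degrees to (360 - A) degrees, which sends a reading of T minutes past 12:00 to (720 - T) minutes past 12:00.
Mirror reads 4:46 = 286 minutes past 12:00.
Actual time: (720 - 286) mod 720 = 434 minutes = 7:14.

Final answer: 7:14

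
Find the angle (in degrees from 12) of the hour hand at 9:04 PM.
The hour hand moves 30 degrees per hour and 0.5 degrees per minute.
At 9:04: (9) x 30 + 4 x 0.5 = 270 + 2 = 272 degrees

Final answer: 272 degrees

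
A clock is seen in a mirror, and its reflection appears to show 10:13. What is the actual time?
Reflection across the vertical (12-6) axis maps a hand at angle A degrees to (360 - A) degrees, which sends a reading of T minutes past 12:00 to (720 - T) minutes past 12:00.
Mirror reads 10:13 = 613 minutes past 12:00.
Actual time: (720 - 613) mod 720 = 107 minutes = 1:47.

Final answer: 1:47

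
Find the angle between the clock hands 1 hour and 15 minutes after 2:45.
First find the time 1 hour and 15 minutes after 2:45.
Total minutes: 2 x 60 + 45 + 1 x 60 + 15 = 240.
240 mod 720 = 240 minutes = 4:00.
Now compute the angle at 4:00:
Hour hand: 4 x 30 + 0 x 0.5 = 120 degrees
Minute hand: 0 x 6 = 0 degrees
Difference: |120 - 0| = 120 degrees
The angle is 120 degrees

Final answer: 120 degrees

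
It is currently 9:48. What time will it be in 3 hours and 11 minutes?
Starting time: 9:48
Adding 11 minutes to 48 minutes: 48 + 11 = 59 minutes
Adding 3 hours: 9 + 3 = 12
Final time: 12:59

Final answer: 12:59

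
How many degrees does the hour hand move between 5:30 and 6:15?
The hour hand moves 0.5 degrees per minute.
Time elapsed: 6:15 - 5:30 = 45 minutes
Angular displacement: 45 x 0.5 = 22.5 degrees

Final answer: 22.5 degrees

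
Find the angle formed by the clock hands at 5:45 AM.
Hour hand position: 5 x 30 + 45 x 0.5 = 172.5 degrees
Minute hand position: 45 x 6 = 270 degrees
Difference: |172.5 - 270| = 97.5 degrees
The angle between the hands is 97.5 degrees

Final answer: 97.5 degrees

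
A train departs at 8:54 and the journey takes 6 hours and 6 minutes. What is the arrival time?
Starting time: 8:54
Adding 6 minutes to 54 minutes: 54 + 6 = 60 minutes = 1 hour
Adding 6 hours: 8 + 6 + 1 (carry) = 15 - 12 = 3
Final time: 3:00

Final answer: 3:00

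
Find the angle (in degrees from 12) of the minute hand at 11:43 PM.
The minute hand moves 6 degrees per minute.
At 11:43: 43 x 6 = 258 degrees

Final answer: 258 degrees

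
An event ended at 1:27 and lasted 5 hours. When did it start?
Starting time: 1:27 = 87 total minutes past 12:00
Subtracting: 5 hours = 300 minutes
87 - 300 = -213 (negative, add 12 hours = 720) = 507 minutes
= 8 hours and 27 minutes past 12:00 = 8:27

Final answer: 8:27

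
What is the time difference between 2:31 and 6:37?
From 2:31 to 6:37:
(6 x 60 + 37) - (2 x 60 + 31) = 397 - 151 = 246 minutes
= 4 hours and 6 minutes

Final answer: 4 hours and 6 minutes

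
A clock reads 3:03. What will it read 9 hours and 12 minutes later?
Starting time: 3:03
Adding 12 minutes to 3 minutes: 3 + 12 = 15 minutes
Adding 9 hours: 3 + 9 = 12
Final time: 12:15

Final answer: 12:15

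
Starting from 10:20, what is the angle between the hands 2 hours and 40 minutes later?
First find the time 2 hours and 40 minutes after 10:20.
Total minutes: 10 x 60 + 20 + 2 x 60 + 40 = 780.
780 mod 720 = 60 minutes = 1:00.
Now compute the angle at 1:00:
Hour hand: 1 x 30 + 0 x 0.5 = 30 degrees
Minute hand: 0 x 6 = 0 degrees
Difference: |30 - 0| = 30 degrees
The angle is 30 degrees

Final answer: 30 degrees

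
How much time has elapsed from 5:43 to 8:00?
From 5:43 to 8:00:
(8 x 60 + 0) - (5 x 60 + 43) = 480 - 343 = 137 minutes
= 2 hours and 17 minutes

Final answer: 2 hours and 17 minutes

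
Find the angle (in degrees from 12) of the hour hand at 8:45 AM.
The hour hand moves 30 degrees per hour and 0.5 degrees per minute.
At 8:45: (8) x 30 + 45 x 0.5 = 240 + 22.5 = 262.5 degrees

Final answer: 262.5 degrees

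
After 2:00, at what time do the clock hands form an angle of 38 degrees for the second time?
At t minutes past 2:00, the hour hand is at 30 x 2 + 0.5t degrees and the minute hand is at 6t degrees.
The smaller angle between them is 38 degrees when |30H - 5.5t| = 38 or |30H - 5.5t| = 322.
With H = 2, solve 30 x 2 - 5.5t = +/- target for each target:
  t = (30 x 2 - 38) / 5.5 = 4
  t = (30 x 2 + 38) / 5.5 = 17.82
  t = (30 x 2 - 322) / 5.5 = -47.64 (outside (0, 60))
  t = (30 x 2 + 322) / 5.5 = 69.45 (outside (0, 60))
Valid solutions in (0, 60): {4, 17.82} minutes.
The second occurrence is t = 17.82 minutes.
The hands form a 38-degree angle at 17.82 minutes past 2:00.

Final answer: 17.82 minutes past 2:00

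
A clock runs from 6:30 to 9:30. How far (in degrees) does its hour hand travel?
The hour hand moves 0.5 degrees per minute.
Time elapsed: 9:30 - 6:30 = 180 minutes
Angular displacement: 180 x 0.5 = 90 degrees

Final answer: 90 degrees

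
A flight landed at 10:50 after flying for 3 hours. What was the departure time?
Starting time: 10:50 = 650 total minutes past 12:00
Subtracting: 3 hours = 180 minutes
650 - 180 = 470 minutes
= 7 hours and 50 minutes past 12:00 = 7:50

Final answer: 7:50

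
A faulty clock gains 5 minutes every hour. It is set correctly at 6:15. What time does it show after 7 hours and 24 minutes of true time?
For every 60 true minutes, the faulty clock advances 60 + 5 = 65 minutes.
True elapsed: 7 hours and 24 minutes = 444 minutes.
Faulty clock advances: 444 x 65/60 = 481 minutes (drift: 37 minutes ahead).
Shown time: 6:15 + 481 minutes = 2:16.

Final answer: 2:16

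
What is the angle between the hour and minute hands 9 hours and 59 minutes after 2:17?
First find the time 9 hours and 59 minutes after 2:17.
Total minutes: 2 x 60 + 17 + 9 x 60 + 59 = 736.
736 mod 720 = 16 minutes = 12:16.
Now compute the angle at 12:16:
Hour hand: 0 x 30 + 16 x 0.5 = 8 degrees
Minute hand: 16 x 6 = 96 degrees
Difference: |8 - 96| = 88 degrees
The angle is 88 degrees

Final answer: 88 degrees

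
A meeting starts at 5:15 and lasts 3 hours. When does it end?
Starting time: 5:15
Adding 0 minutes to 15 minutes: 15 + 0 = 15 minutes
Adding 3 hours: 5 + 3 = 8
Final time: 8:15

Final answer: 8:15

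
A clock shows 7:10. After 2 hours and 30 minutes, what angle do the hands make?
First find the time 2 hours and 30 minutes after 7:10.
Total minutes: 7 x 60 + 10 + 2 x 60 + 30 = 580.
580 mod 720 = 580 minutes = 9:40.
Now compute the angle at 9:40:
Hour hand: 9 x 30 + 40 x 0.5 = 290 degrees
Minute hand: 40 x 6 = 240 degrees
Difference: |290 - 240| = 50 degrees
The angle is 50 degrees

Final answer: 50 degrees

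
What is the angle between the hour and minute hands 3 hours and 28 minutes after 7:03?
First find the time 3 hours and 28 minutes after 7:03.
Total minutes: 7 x 60 + 3 + 3 x 60 + 28 = 631.
631 mod 720 = 631 minutes = 10:31.
Now compute the angle at 10:31:
Hour hand: 10 x 30 + 31 x 0.5 = 315.5 degrees
Minute hand: 31 x 6 = 186 degrees
Difference: |315.5 - 186| = 129.5 degrees
The angle is 129.5 degrees

Final answer: 129.5 degrees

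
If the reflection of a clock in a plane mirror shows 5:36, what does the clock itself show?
Reflection across the vertical (12-6) axis maps a hand at angle A degrees to (360 - A) degrees, which sends a reading of T minutes past 12:00 to (720 - T) minutes past 12:00.
Mirror reads 5:36 = 336 minutes past 12:00.
Actual time: (720 - 336) mod 720 = 384 minutes = 6:24.

Final answer: 6:24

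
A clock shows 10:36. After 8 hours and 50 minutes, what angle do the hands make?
First find the time 8 hours and 50 minutes after 10:36.
Total minutes: 10 x 60 + 36 + 8 x 60 + 50 = 1166.
1166 mod 720 = 446 minutes = 7:26.
Now compute the angle at 7:26:
Hour hand: 7 x 30 + 26 x 0.5 = 223 degrees
Minute hand: 26 x 6 = 156 degrees
Difference: |223 - 156| = 67 degrees
The angle is 67 degrees

Final answer: 67 degrees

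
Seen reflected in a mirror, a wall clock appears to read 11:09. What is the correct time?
Reflection across the vertical (12-6) axis maps a hand at angle A degrees to (360 - A) degrees, which sends a reading of T minutes past 12:00 to (720 - T) minutes past 12:00.
Mirror reads 11:09 = 669 minutes past 12:00.
Actual time: (720 - 669) mod 720 = 51 minutes = 12:51.

Final answer: 12:51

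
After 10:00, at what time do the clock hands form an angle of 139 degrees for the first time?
At t minutes past 10:00, the hour hand is at 30 x 10 + 0.5t degrees and the minute hand is at 6t degrees.
The smaller angle between them is 139 degrees when |30H - 5.5t| = 139 or |30H - 5.5t| = 221.
With H = 10, solve 30 x 10 - 5.5t = +/- target for each target:
  t = (30 x 10 - 139) / 5.5 = 29.27
  t = (30 x 10 + 139) / 5.5 = 79.82 (outside (0, 60))
  t = (30 x 10 - 221) / 5.5 = 14.36
  t = (30 x 10 + 221) / 5.5 = 94.73 (outside (0, 60))
Valid solutions in (0, 60): {14.36, 29.27} minutes.
The first occurrence is t = 14.36 minutes.
The hands form a 139-degree angle at 14.36 minutes past 10:00.

Final answer: 14.36 minutes past 10:00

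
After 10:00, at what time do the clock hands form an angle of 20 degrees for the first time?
At t minutes past 10:00, the hour hand is at 30 x 10 + 0.5t degrees and the minute hand is at 6t degrees.
The smaller angle between them is 20 degrees when |30H - 5.5t| = 20 or |30H - 5.5t| = 340.
With H = 10, solve 30 x 10 - 5.5t = +/- target for each target:
  t = (30 x 10 - 20) / 5.5 = 50.91
  t = (30 x 10 + 20) / 5.5 = 58.18
  t = (30 x 10 - 340) / 5.5 = -7.27 (outside (0, 60))
  t = (30 x 10 + 340) / 5.5 = 116.36 (outside (0, 60))
Valid solutions in (0, 60): {50.91, 58.18} minutes.
The first occurrence is t = 50.91 minutes.
The hands form a 20-degree angle at 50.91 minutes past 10:00.

Final answer: 50.91 minutes past 10:00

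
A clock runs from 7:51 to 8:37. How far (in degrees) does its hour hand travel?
The hour hand moves 0.5 degrees per minute.
Time elapsed: 8:37 - 7:51 = 46 minutes
Angular displacement: 46 x 0.5 = 23 degrees

Final answer: 23 degrees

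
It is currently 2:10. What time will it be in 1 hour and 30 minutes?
Starting time: 2:10
Adding 30 minutes to 10 minutes: 10 + 30 = 40 minutes
Adding 1 hour: 2 + 1 = 3
Final time: 3:40

Final answer: 3:40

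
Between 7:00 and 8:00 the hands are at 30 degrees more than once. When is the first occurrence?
At t minutes past 7:00, the hour hand is at 30 x 7 + 0.5t degrees and the minute hand is at 6t degrees.
The smaller angle between them is 30 degrees when |30H - 5.5t| = 30 or |30H - 5.5t| = 330.
With H = 7, solve 30 x 7 - 5.5t = +/- target for each target:
  t = (30 x 7 - 30) / 5.5 = 32.73
  t = (30 x 7 + 30) / 5.5 = 43.64
  t = (30 x 7 - 330) / 5.5 = -21.82 (outside (0, 60))
  t = (30 x 7 + 330) / 5.5 = 98.18 (outside (0, 60))
Valid solutions in (0, 60): {32.73, 43.64} minutes.
The first occurrence is t = 32.73 minutes.
The hands form a 30-degree angle at 32.73 minutes past 7:00.

Final answer: 32.73 minutes past 7:00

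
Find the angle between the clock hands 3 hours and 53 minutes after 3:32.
First find the time 3 hours and 53 minutes after 3:32.
Total minutes: 3 x 60 + 32 + 3 x 60 + 53 = 445.
445 mod 720 = 445 minutes = 7:25.
Now compute the angle at 7:25:
Hour hand: 7 x 30 + 25 x 0.5 = 222.5 degrees
Minute hand: 25 x 6 = 150 degrees
Difference: |222.5 - 150| = 72.5 degrees
The angle is 72.5 degrees

Final answer: 72.5 degrees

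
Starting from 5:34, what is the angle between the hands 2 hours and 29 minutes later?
First find the time 2 hours and 29 minutes after 5:34.
Total minutes: 5 x 60 + 34 + 2 x 60 + 29 = 483.
483 mod 720 = 483 minutes = 8:03.
Now compute the angle at 8:03:
Hour hand: 8 x 30 + 3 x 0.5 = 241.5 degrees
Minute hand: 3 x 6 = 18 degrees
Difference: |241.5 - 18| = 223.5 degrees
Smaller angle: 360 - 223.5 = 136.5 degrees

Final answer: 136.5 degrees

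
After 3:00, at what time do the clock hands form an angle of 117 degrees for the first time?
At t minutes past 3:00, the hour hand is at 30 x 3 + 0.5t degrees and the minute hand is at 6t degrees.
The smaller angle between them is 117 degrees when |30H - 5.5t| = 117 or |30H - 5.5t| = 243.
With H = 3, solve 30 x 3 - 5.5t = +/- target for each target:
  t = (30 x 3 - 117) / 5.5 = -4.91 (outside (0, 60))
  t = (30 x 3 + 117) / 5.5 = 37.64
  t = (30 x 3 - 243) / 5.5 = -27.82 (outside (0, 60))
  t = (30 x 3 + 243) / 5.5 = 60.55 (outside (0, 60))
Valid solutions in (0, 60): {37.64} minutes.
The first occurrence is t = 37.64 minutes.
The hands form a 117-degree angle at 37.64 minutes past 3:00.

Final answer: 37.64 minutes past 3:00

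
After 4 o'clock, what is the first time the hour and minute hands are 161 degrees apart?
At t minutes past 4:00, the hour hand is at 30 x 4 + 0.5t degrees and the minute hand is at 6t degrees.
The smaller angle between them is 161 degrees when |30H - 5.5t| = 161 or |30H - 5.5t| = 199.
With H = 4, solve 30 x 4 - 5.5t = +/- target for each target:
  t = (30 x 4 - 161) / 5.5 = -7.45 (outside (0, 60))
  t = (30 x 4 + 161) / 5.5 = 51.09
  t = (30 x 4 - 199) / 5.5 = -14.36 (outside (0, 60))
  t = (30 x 4 + 199) / 5.5 = 58
Valid solutions in (0, 60): {51.09, 58} minutes.
The first occurrence is t = 51.09 minutes.
The hands form a 161-degree angle at 51.09 minutes past 4:00.

Final answer: 51.09 minutes past 4:00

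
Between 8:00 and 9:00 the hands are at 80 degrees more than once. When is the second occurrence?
At t minutes past 8:00, the hour hand is at 30 x 8 + 0.5t degrees and the minute hand is at 6t degrees.
The smaller angle between them is 80 degrees when |30H - 5.5t| = 80 or |30H - 5.5t| = 280.
With H = 8, solve 30 x 8 - 5.5t = +/- target for each target:
  t = (30 x 8 - 80) / 5.5 = 29.09
  t = (30 x 8 + 80) / 5.5 = 58.18
  t = (30 x 8 - 280) / 5.5 = -7.27 (outside (0, 60))
  t = (30 x 8 + 280) / 5.5 = 94.55 (outside (0, 60))
Valid solutions in (0, 60): {29.09, 58.18} minutes.
The second occurrence is t = 58.18 minutes.
The hands form a 80-degree angle at 58.18 minutes past 8:00.

Final answer: 58.18 minutes past 8:00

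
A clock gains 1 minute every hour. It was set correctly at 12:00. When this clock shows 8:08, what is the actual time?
For every 60 true minutes, the faulty clock advances 61 minutes, so 1 faulty-clock minute corresponds to 60/61 true minutes.
From 12:00 to 8:08 on the faulty dial is 488 minutes.
True elapsed: 488 x 60/61 = 480 minutes = 8 hours.
True time: 12:00 + 8 hours = 8:00.

Final answer: 8:00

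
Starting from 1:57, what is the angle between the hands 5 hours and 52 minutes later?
First find the time 5 hours and 52 minutes after 1:57.
Total minutes: 1 x 60 + 57 + 5 x 60 + 52 = 469.
469 mod 720 = 469 minutes = 7:49.
Now compute the angle at 7:49:
Hour hand: 7 x 30 + 49 x 0.5 = 234.5 degrees
Minute hand: 49 x 6 = 294 degrees
Difference: |234.5 - 294| = 59.5 degrees
The angle is 59.5 degrees

Final answer: 59.5 degrees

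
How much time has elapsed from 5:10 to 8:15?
From 5:10 to 8:15:
(8 x 60 + 15) - (5 x 60 + 10) = 495 - 310 = 185 minutes
= 3 hours and 5 minutes

Final answer: 3 hours and 5 minutes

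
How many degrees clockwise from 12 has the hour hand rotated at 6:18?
The hour hand moves 30 degrees per hour and 0.5 degrees per minute.
At 6:18: (6) x 30 + 18 x 0.5 = 180 + 9 = 189 degrees

Final answer: 189 degrees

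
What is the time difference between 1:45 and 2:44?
From 1:45 to 2:44:
(2 x 60 + 44) - (1 x 60 + 45) = 164 - 105 = 59 minutes
= 59 minutes

Final answer: 59 minutes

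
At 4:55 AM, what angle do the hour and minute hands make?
Hour hand position: 4 x 30 + 55 x 0.5 = 147.5 degrees
Minute hand position: 55 x 6 = 330 degrees
Difference: |147.5 - 330| = 182.5 degrees
Since 182.5 > 180, the smaller angle is 360 - 182.5 = 177.5 degrees

Final answer: 177.5 degrees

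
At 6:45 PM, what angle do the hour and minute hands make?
Hour hand position: 6 x 30 + 45 x 0.5 = 202.5 degrees
Minute hand position: 45 x 6 = 270 degrees
Difference: |202.5 - 270| = 67.5 degrees
The angle between the hands is 67.5 degrees

Final answer: 67.5 degrees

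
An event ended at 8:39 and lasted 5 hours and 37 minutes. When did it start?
Starting time: 8:39 = 519 total minutes past 12:00
Subtracting: 5 hours and 37 minutes = 337 minutes
519 - 337 = 182 minutes
= 3 hours and 2 minutes past 12:00 = 3:02

Final answer: 3:02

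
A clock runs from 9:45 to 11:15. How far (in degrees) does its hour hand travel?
The hour hand moves 0.5 degrees per minute.
Time elapsed: 11:15 - 9:45 = 90 minutes
Angular displacement: 90 x 0.5 = 45 degrees

Final answer: 45 degrees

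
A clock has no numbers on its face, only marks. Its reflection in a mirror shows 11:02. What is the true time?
Reflection across the vertical (12-6) axis maps a hand at angle A degrees to (360 - A) degrees, which sends a reading of T minutes past 12:00 to (720 - T) minutes past 12:00.
Mirror reads 11:02 = 662 minutes past 12:00.
Actual time: (720 - 662) mod 720 = 58 minutes = 12:58.

Final answer: 12:58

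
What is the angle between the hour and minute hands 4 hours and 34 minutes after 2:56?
First find the time 4 hours and 34 minutes after 2:56.
Total minutes: 2 x 60 + 56 + 4 x 60 + 34 = 450.
450 mod 720 = 450 minutes = 7:30.
Now compute the angle at 7:30:
Hour hand: 7 x 30 + 30 x 0.5 = 225 degrees
Minute hand: 30 x 6 = 180 degrees
Difference: |225 - 180| = 45 degrees
The angle is 45 degrees

Final answer: 45 degrees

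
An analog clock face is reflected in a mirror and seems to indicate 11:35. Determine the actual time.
Reflection across the vertical (12-6) axis maps a hand at angle A degrees to (360 - A) degrees, which sends a reading of T minutes past 12:00 to (720 - T) minutes past 12:00.
Mirror reads 11:35 = 695 minutes past 12:00.
Actual time: (720 - 695) mod 720 = 25 minutes = 12:25.

Final answer: 12:25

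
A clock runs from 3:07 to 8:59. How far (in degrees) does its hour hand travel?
The hour hand moves 0.5 degrees per minute.
Time elapsed: 8:59 - 3:07 = 352 minutes
Angular displacement: 352 x 0.5 = 176 degrees

Final answer: 176 degrees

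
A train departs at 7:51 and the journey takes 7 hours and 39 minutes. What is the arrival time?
Starting time: 7:51
Adding 39 minutes to 51 minutes: 51 + 39 = 90 minutes = 1 hour and 30 minutes
Adding 7 hours: 7 + 7 + 1 (carry) = 15 - 12 = 3
Final time: 3:30

Final answer: 3:30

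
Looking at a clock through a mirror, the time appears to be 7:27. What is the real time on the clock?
Reflection across the vertical (12-6) axis maps a hand at angle A degrees to (360 - A) degrees, which sends a reading of T minutes past 12:00 to (720 - T) minutes past 12:00.
Mirror reads 7:27 = 447 minutes past 12:00.
Actual time: (720 - 447) mod 720 = 273 minutes = 4:33.

Final answer: 4:33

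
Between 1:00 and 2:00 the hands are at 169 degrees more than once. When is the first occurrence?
At t minutes past 1:00, the hour hand is at 30 x 1 + 0.5t degrees and the minute hand is at 6t degrees.
The smaller angle between them is 169 degrees when |30H - 5.5t| = 169 or |30H - 5.5t| = 191.
With H = 1, solve 30 x 1 - 5.5t = +/- target for each target:
  t = (30 x 1 - 169) / 5.5 = -25.27 (outside (0, 60))
  t = (30 x 1 + 169) / 5.5 = 36.18
  t = (30 x 1 - 191) / 5.5 = -29.27 (outside (0, 60))
  t = (30 x 1 + 191) / 5.5 = 40.18
Valid solutions in (0, 60): {36.18, 40.18} minutes.
The first occurrence is t = 36.18 minutes.
The hands form a 169-degree angle at 36.18 minutes past 1:00.

Final answer: 36.18 minutes past 1:00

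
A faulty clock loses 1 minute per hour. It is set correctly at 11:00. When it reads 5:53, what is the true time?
For every 60 true minutes, the faulty clock advances 59 minutes, so 1 faulty-clock minute corresponds to 60/59 true minutes.
From 11:00 to 5:53 on the faulty dial is 413 minutes.
True elapsed: 413 x 60/59 = 420 minutes = 7 hours.
True time: 11:00 + 7 hours = 6:00.

Final answer: 6:00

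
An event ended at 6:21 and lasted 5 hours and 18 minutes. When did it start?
Starting time: 6:21 = 381 total minutes past 12:00
Subtracting: 5 hours and 18 minutes = 318 minutes
381 - 318 = 63 minutes
= 1 hour and 3 minutes past 12:00 = 1:03

Final answer: 1:03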